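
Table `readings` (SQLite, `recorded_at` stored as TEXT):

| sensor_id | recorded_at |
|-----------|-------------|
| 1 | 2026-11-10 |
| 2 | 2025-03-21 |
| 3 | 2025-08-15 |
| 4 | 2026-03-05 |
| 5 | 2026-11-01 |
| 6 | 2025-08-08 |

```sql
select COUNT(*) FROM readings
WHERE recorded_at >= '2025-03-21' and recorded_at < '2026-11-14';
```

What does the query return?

6

Rows in [2025-03-21, 2026-11-14): 2026-11-10, 2025-03-21, 2025-08-15, 2026-03-05, 2026-11-01, 2025-08-08 → 6 rows.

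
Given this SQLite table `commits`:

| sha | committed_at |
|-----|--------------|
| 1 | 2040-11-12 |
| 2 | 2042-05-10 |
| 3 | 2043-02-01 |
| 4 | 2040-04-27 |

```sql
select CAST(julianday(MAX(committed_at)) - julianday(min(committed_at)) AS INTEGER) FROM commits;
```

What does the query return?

1010

MIN = 2040-04-27, MAX = 2043-02-01.
3 days remain in April 2040 after the 27th (30 − 27).
Full months from May 2040 through January 2043 contribute their day counts.
Then 1 day into February 2043.
Total: 3 + 31 + 30 + 31 + 31 + 30 + 31 + 30 + 31 + 31 + 28 + 31 + 30 + 31 + 30 + 31 + 31 + 30 + 31 + 30 + 31 + 31 + 28 + 31 + 30 + 31 + 30 + 31 + 31 + 30 + 31 + 30 + 31 + 31 + 1 = 1010.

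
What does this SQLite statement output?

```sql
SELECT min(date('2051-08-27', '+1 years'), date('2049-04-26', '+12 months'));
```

2050-04-26

date('2051-08-27', '+1 years') → 2052-08-27.
date('2049-04-26', '+12 months') → 2050-04-26.
Earlier of the two is 2050-04-26.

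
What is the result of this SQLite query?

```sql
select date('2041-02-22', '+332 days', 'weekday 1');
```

2042-01-20

Applying '+332 days' to 2041-02-22: counting 332 days forward gives 2042-01-20.
`weekday 1` advances to the next Monday; 2042-01-20 is already a Monday, so it stays at 2042-01-20.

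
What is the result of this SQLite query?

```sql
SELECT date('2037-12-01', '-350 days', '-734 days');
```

Applying '-350 days' to 2037-12-01: counting 350 days back gives 2036-12-16.
Applying '-734 days' to 2036-12-16: counting 734 days back gives 2034-12-13.

2034-12-13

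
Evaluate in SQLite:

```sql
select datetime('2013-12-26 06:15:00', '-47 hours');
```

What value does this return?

2013-12-24 07:15:00

-47 hours from 2013-12-26 06:15:00 is 2013-12-24 07:15:00 (crosses midnight).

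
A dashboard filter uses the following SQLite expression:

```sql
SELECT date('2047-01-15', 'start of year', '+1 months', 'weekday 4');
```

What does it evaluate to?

2047-02-07

`start of year` rewinds 2047-01-15 to 2047-01-01.
Adding +1 month to 2047-01-01 gives 2047-02-01.
`weekday 4` advances to the next Thursday; 2047-02-01 is a Friday, so it moves forward to 2047-02-07.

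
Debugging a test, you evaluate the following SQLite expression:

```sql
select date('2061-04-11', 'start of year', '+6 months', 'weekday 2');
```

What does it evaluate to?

`start of year` rewinds 2061-04-11 to 2061-01-01.
Adding +6 months to 2061-01-01 gives 2061-07-01.
`weekday 2` advances to the next Tuesday; 2061-07-01 is a Friday, so it moves forward to 2061-07-05.

2061-07-05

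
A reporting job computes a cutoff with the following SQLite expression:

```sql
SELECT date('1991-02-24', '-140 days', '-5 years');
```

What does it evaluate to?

Applying '-140 days' to 1991-02-24: counting 140 days back gives 1990-10-07.
Adding -5 years to 1990-10-07 gives 1985-10-07.

1985-10-07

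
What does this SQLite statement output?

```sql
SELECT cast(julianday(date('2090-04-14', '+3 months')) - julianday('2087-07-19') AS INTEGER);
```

1091

Adding +3 months to 2090-04-14 gives 2090-07-14.
12 days remain in July 2087 after the 19th (31 − 19).
Full months from August 2087 through June 2090 contribute their day counts.
Then 14 days into July 2090.
Total: 12 + 31 + 30 + 31 + 30 + 31 + 31 + 29 + 31 + 30 + 31 + 30 + 31 + 31 + 30 + 31 + 30 + 31 + 31 + 28 + 31 + 30 + 31 + 30 + 31 + 31 + 30 + 31 + 30 + 31 + 31 + 28 + 31 + 30 + 31 + 30 + 14 = 1091.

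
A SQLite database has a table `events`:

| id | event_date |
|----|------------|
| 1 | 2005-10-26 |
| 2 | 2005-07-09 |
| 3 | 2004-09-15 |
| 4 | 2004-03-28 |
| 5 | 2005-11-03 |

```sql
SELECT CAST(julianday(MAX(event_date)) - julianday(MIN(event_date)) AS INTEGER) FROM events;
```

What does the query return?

585

MIN = 2004-03-28, MAX = 2005-11-03.
3 days remain in March 2004 after the 28th (31 − 28).
Full months from April 2004 through October 2005 contribute their day counts.
Then 3 days into November 2005.
Total: 3 + 30 + 31 + 30 + 31 + 31 + 30 + 31 + 30 + 31 + 31 + 28 + 31 + 30 + 31 + 30 + 31 + 31 + 30 + 31 + 3 = 585.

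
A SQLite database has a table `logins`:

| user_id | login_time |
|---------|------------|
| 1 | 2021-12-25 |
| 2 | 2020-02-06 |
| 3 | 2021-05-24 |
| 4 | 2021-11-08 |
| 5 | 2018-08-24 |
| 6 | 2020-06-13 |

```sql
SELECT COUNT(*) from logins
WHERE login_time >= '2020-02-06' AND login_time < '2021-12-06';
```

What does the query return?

4

Rows in [2020-02-06, 2021-12-06): 2020-02-06, 2021-05-24, 2021-11-08, 2020-06-13 → 4 rows.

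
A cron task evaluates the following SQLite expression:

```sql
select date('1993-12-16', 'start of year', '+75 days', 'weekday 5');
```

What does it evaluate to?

`start of year` rewinds 1993-12-16 to 1993-01-01.
Applying '+75 days' to 1993-01-01: counting 75 days forward gives 1993-03-17.
`weekday 5` advances to the next Friday; 1993-03-17 is a Wednesday, so it moves forward to 1993-03-19.

1993-03-19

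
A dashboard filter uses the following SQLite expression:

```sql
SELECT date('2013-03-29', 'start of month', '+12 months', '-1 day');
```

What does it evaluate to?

`start of month` rewinds 2013-03-29 to 2013-03-01.
Adding +12 months to 2013-03-01 gives 2014-03-01.
Going back 1 day from 2014-03-01 reaches 2014-02-28 (last day of February, 28 days).

2014-02-28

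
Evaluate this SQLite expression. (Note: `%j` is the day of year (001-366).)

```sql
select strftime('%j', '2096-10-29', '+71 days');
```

008

First apply '+71 days': 2096-10-29 → 2097-01-08.
Day-of-year for 2097-01-08: days since 2097-01-01 inclusive = 8, zero-padded to 008.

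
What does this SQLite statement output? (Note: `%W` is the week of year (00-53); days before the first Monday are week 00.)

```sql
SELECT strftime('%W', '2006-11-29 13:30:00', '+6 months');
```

22

First apply '+6 months': 2006-11-29 13:30:00 → 2007-05-29 13:30:00.
2007-05-29 is a Tuesday. SQLite's %W counts Mondays since the year started; the result is 22.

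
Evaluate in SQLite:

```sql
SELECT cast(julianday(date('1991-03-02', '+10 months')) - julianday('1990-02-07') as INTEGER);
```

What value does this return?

Adding +10 months to 1991-03-02 gives 1992-01-02.
21 days remain in February 1990 after the 7th (28 − 7).
Full months from March 1990 through December 1991 contribute their day counts.
Then 2 days into January 1992.
Total: 21 + 31 + 30 + 31 + 30 + 31 + 31 + 30 + 31 + 30 + 31 + 31 + 28 + 31 + 30 + 31 + 30 + 31 + 31 + 30 + 31 + 30 + 31 + 2 = 694.

694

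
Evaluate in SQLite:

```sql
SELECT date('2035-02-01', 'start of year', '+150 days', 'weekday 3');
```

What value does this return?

`start of year` rewinds 2035-02-01 to 2035-01-01.
Applying '+150 days' to 2035-01-01: counting 150 days forward gives 2035-05-31.
`weekday 3` advances to the next Wednesday; 2035-05-31 is a Thursday, so it moves forward to 2035-06-06.

2035-06-06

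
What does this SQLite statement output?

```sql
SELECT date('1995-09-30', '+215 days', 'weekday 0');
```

Applying '+215 days' to 1995-09-30: counting 215 days forward gives 1996-05-02.
`weekday 0` advances to the next Sunday; 1996-05-02 is a Thursday, so it moves forward to 1996-05-05.

1996-05-05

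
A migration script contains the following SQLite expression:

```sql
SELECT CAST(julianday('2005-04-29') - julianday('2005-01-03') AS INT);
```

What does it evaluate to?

116

28 days remain in January 2005 after the 3rd (31 − 3).
February 2005: 28 days.
March 2005: 31 days.
Then 29 days into April 2005.
Total: 28 + 28 + 31 + 29 = 116.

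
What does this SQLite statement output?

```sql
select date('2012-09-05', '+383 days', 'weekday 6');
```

Applying '+383 days' to 2012-09-05: counting 383 days forward gives 2013-09-23.
`weekday 6` advances to the next Saturday; 2013-09-23 is a Monday, so it moves forward to 2013-09-28.

2013-09-28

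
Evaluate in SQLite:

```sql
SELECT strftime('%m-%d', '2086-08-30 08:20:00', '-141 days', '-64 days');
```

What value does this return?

02-06

First apply '-141 days', '-64 days': 2086-08-30 08:20:00 → 2086-02-06 08:20:00.
`%m-%d` extracts the month-day: 02-06.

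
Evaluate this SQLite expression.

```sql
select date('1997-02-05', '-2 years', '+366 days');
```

Adding -2 years to 1997-02-05 gives 1995-02-05.
Applying '+366 days' to 1995-02-05: counting 366 days forward gives 1996-02-06.

1996-02-06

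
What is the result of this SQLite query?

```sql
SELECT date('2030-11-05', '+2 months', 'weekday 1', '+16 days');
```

2031-01-22

Adding +2 months to 2030-11-05 gives 2031-01-05.
`weekday 1` advances to the next Monday; 2031-01-05 is a Sunday, so it moves forward to 2031-01-06.
Advancing 16 more days within January lands on 2031-01-22.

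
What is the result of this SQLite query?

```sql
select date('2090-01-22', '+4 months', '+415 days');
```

2091-07-11

Adding +4 months to 2090-01-22 gives 2090-05-22.
Applying '+415 days' to 2090-05-22: counting 415 days forward gives 2091-07-11.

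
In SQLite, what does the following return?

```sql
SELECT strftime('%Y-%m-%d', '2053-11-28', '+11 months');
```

2054-10-28

First apply '+11 months': 2053-11-28 → 2054-10-28.
`%Y-%m-%d` extracts the ISO date: 2054-10-28.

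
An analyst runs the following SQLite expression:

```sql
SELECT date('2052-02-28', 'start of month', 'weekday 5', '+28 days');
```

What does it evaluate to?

`start of month` rewinds 2052-02-28 to 2052-02-01.
`weekday 5` advances to the next Friday; 2052-02-01 is a Thursday, so it moves forward to 2052-02-02.
February 2052 has 29 days; 27 remain after the 2nd, so 28 days reach 2052-03-01.

2052-03-01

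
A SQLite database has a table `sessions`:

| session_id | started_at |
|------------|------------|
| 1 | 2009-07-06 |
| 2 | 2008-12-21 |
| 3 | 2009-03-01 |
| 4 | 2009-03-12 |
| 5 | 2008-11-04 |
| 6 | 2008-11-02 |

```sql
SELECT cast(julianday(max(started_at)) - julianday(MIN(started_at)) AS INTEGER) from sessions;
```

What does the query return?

MIN = 2008-11-02, MAX = 2009-07-06.
28 days remain in November 2008 after the 2nd (30 − 2).
Full months from December 2008 through June 2009 contribute their day counts.
Then 6 days into July 2009.
Total: 28 + 31 + 31 + 28 + 31 + 30 + 31 + 30 + 6 = 246.

246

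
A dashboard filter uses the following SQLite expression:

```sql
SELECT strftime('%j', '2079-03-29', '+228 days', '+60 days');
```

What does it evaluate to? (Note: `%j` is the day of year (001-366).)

First apply '+228 days', '+60 days': 2079-03-29 → 2080-01-11.
Day-of-year for 2080-01-11: days since 2080-01-01 inclusive = 11, zero-padded to 011.

011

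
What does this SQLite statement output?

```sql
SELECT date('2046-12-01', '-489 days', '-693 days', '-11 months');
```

2042-10-06

Applying '-489 days' to 2046-12-01: counting 489 days back gives 2045-07-30.
Applying '-693 days' to 2045-07-30: counting 693 days back gives 2043-09-06.
Adding -11 months to 2043-09-06 gives 2042-10-06.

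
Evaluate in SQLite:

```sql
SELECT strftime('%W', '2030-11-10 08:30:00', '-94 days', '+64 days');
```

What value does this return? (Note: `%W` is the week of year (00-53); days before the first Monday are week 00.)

First apply '-94 days', '+64 days': 2030-11-10 08:30:00 → 2030-10-11 08:30:00.
2030-10-11 is a Friday. SQLite's %W counts Mondays since the year started; the result is 40.

40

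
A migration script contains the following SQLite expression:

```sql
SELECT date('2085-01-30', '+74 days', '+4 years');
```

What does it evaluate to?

Applying '+74 days' to 2085-01-30: counting 74 days forward gives 2085-04-14.
Adding +4 years to 2085-04-14 gives 2089-04-14.

2089-04-14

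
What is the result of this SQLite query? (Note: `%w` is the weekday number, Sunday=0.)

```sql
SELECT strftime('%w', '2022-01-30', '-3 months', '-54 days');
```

First apply '-3 months', '-54 days': 2022-01-30 → 2021-09-06.
2021-09-06 is a Monday; with Sunday=0 that is 1.

1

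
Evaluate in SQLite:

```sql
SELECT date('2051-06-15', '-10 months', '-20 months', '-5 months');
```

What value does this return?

Adding -10 months to 2051-06-15 gives 2050-08-15.
Adding -20 months to 2050-08-15 gives 2048-12-15.
Adding -5 months to 2048-12-15 gives 2048-07-15.

2048-07-15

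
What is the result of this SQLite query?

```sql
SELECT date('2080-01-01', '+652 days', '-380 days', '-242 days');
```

Applying '+652 days' to 2080-01-01: counting 652 days forward gives 2081-10-14.
Applying '-380 days' to 2081-10-14: counting 380 days back gives 2080-09-29.
Applying '-242 days' to 2080-09-29: counting 242 days back gives 2080-01-31.

2080-01-31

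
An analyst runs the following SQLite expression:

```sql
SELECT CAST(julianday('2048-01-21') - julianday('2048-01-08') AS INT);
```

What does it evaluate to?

13

Both dates are in January 2048: 21 − 8 = 13.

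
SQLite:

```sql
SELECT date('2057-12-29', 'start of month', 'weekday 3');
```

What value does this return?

2057-12-05

`start of month` rewinds 2057-12-29 to 2057-12-01.
`weekday 3` advances to the next Wednesday; 2057-12-01 is a Saturday, so it moves forward to 2057-12-05.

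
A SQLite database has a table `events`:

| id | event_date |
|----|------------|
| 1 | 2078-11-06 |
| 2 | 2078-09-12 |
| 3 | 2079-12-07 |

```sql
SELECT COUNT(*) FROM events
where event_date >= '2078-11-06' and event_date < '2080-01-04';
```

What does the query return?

Rows in [2078-11-06, 2080-01-04): 2078-11-06, 2079-12-07 → 2 rows.

2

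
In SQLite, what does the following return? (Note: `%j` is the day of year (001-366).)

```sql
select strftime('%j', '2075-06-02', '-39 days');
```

114

First apply '-39 days': 2075-06-02 → 2075-04-24.
Day-of-year for 2075-04-24: days since 2075-01-01 inclusive = 114, zero-padded to 114.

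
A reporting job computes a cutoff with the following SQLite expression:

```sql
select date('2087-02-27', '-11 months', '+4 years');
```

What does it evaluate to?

Adding -11 months to 2087-02-27 gives 2086-03-27.
Adding +4 years to 2086-03-27 gives 2090-03-27.

2090-03-27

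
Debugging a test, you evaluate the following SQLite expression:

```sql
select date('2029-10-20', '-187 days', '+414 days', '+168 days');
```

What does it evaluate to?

2030-11-19

Applying '-187 days' to 2029-10-20: counting 187 days back gives 2029-04-16.
Applying '+414 days' to 2029-04-16: counting 414 days forward gives 2030-06-04.
Applying '+168 days' to 2030-06-04: counting 168 days forward gives 2030-11-19.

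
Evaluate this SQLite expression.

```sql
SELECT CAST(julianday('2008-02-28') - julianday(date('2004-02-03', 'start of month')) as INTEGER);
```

1488

`start of month` rewinds 2004-02-03 to 2004-02-01.
28 days remain in February 2004 after the 1st (29 − 1).
Full months from March 2004 through January 2008 contribute their day counts.
Then 28 days into February 2008.
Total: 28 + 31 + 30 + 31 + 30 + 31 + 31 + 30 + 31 + 30 + 31 + 31 + 28 + 31 + 30 + 31 + 30 + 31 + 31 + 30 + 31 + 30 + 31 + 31 + 28 + 31 + 30 + 31 + 30 + 31 + 31 + 30 + 31 + 30 + 31 + 31 + 28 + 31 + 30 + 31 + 30 + 31 + 31 + 30 + 31 + 30 + 31 + 31 + 28 = 1488.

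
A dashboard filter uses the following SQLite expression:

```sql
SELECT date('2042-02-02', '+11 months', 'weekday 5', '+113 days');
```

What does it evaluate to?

Adding +11 months to 2042-02-02 gives 2043-01-02.
`weekday 5` advances to the next Friday; 2043-01-02 is already a Friday, so it stays at 2043-01-02.
Applying '+113 days' to 2043-01-02: counting 113 days forward gives 2043-04-25.

2043-04-25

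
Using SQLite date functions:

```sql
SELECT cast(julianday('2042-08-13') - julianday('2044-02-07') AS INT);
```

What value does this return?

-543

18 days remain in August 2042 after the 13th (31 − 13).
Full months from September 2042 through January 2044 contribute their day counts.
Then 7 days into February 2044.
Total: 18 + 30 + 31 + 30 + 31 + 31 + 28 + 31 + 30 + 31 + 30 + 31 + 31 + 30 + 31 + 30 + 31 + 31 + 7 = 543.
The subtraction is earlier − later, so the result is −543 → -543.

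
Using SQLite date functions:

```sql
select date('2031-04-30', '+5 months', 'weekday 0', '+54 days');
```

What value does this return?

Adding +5 months to 2031-04-30 gives 2031-09-30.
`weekday 0` advances to the next Sunday; 2031-09-30 is a Tuesday, so it moves forward to 2031-10-05.
Applying '+54 days' to 2031-10-05: counting 54 days forward gives 2031-11-28.

2031-11-28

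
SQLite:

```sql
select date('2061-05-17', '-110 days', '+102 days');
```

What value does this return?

2061-05-09

Applying '-110 days' to 2061-05-17: counting 110 days back gives 2061-01-27.
Applying '+102 days' to 2061-01-27: counting 102 days forward gives 2061-05-09.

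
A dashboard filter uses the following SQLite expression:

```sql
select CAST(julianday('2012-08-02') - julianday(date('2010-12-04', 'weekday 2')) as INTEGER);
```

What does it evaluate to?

`weekday 2` advances to the next Tuesday; 2010-12-04 is a Saturday, so it moves forward to 2010-12-07.
24 days remain in December 2010 after the 7th (31 − 7).
Full months from January 2011 through July 2012 contribute their day counts.
Then 2 days into August 2012.
Total: 24 + 31 + 28 + 31 + 30 + 31 + 30 + 31 + 31 + 30 + 31 + 30 + 31 + 31 + 29 + 31 + 30 + 31 + 30 + 31 + 2 = 604.

604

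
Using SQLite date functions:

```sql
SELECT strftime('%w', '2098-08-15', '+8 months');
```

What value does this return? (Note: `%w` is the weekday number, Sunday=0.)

First apply '+8 months': 2098-08-15 → 2099-04-15.
2099-04-15 is a Wednesday; with Sunday=0 that is 3.

3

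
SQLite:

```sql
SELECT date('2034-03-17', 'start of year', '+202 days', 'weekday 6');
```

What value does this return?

`start of year` rewinds 2034-03-17 to 2034-01-01.
Applying '+202 days' to 2034-01-01: counting 202 days forward gives 2034-07-22.
`weekday 6` advances to the next Saturday; 2034-07-22 is already a Saturday, so it stays at 2034-07-22.

2034-07-22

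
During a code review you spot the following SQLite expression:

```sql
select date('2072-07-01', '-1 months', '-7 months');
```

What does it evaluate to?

2071-11-01

Adding -1 month to 2072-07-01 gives 2072-06-01.
Adding -7 months to 2072-06-01 gives 2071-11-01.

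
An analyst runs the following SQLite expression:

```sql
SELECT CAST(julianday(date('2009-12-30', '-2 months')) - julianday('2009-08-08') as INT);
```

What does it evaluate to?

83

Adding -2 months to 2009-12-30 gives 2009-10-30.
23 days remain in August 2009 after the 8th (31 − 8).
September 2009: 30 days.
Then 30 days into October 2009.
Total: 23 + 30 + 30 = 83.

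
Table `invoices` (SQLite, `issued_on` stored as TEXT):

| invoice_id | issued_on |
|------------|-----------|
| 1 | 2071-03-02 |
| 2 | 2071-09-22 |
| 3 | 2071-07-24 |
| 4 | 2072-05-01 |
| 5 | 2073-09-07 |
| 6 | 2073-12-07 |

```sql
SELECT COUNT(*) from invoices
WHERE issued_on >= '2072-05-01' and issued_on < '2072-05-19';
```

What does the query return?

1

Rows in [2072-05-01, 2072-05-19): 2072-05-01 → 1 row.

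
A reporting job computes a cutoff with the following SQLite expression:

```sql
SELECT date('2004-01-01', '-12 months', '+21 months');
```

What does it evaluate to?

Adding -12 months to 2004-01-01 gives 2003-01-01.
Adding +21 months to 2003-01-01 gives 2004-10-01.

2004-10-01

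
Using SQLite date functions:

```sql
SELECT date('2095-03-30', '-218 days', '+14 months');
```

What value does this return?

Applying '-218 days' to 2095-03-30: counting 218 days back gives 2094-08-24.
Adding +14 months to 2094-08-24 gives 2095-10-24.

2095-10-24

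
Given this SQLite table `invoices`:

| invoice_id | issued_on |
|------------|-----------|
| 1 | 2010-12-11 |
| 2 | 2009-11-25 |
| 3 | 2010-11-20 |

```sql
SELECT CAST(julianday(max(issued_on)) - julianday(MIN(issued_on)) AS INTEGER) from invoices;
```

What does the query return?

381

MIN = 2009-11-25, MAX = 2010-12-11.
5 days remain in November 2009 after the 25th (30 − 25).
Full months from December 2009 through November 2010 contribute their day counts.
Then 11 days into December 2010.
Total: 5 + 31 + 31 + 28 + 31 + 30 + 31 + 30 + 31 + 31 + 30 + 31 + 30 + 11 = 381.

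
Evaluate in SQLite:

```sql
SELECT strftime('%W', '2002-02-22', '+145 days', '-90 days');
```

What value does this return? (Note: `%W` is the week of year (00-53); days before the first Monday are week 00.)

15

First apply '+145 days', '-90 days': 2002-02-22 → 2002-04-18.
2002-04-18 is a Thursday. SQLite's %W counts Mondays since the year started; the result is 15.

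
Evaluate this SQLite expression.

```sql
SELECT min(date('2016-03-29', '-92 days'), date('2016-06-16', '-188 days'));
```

2015-12-11

date('2016-03-29', '-92 days') → 2015-12-28.
date('2016-06-16', '-188 days') → 2015-12-11.
Earlier of the two is 2015-12-11.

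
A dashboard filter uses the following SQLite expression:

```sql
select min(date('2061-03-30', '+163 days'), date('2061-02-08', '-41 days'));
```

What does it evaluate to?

date('2061-03-30', '+163 days') → 2061-09-09.
date('2061-02-08', '-41 days') → 2060-12-29.
Earlier of the two is 2060-12-29.

2060-12-29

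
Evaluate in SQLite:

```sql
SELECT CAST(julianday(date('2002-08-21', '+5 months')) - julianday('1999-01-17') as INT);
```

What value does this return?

1465

Adding +5 months to 2002-08-21 gives 2003-01-21.
14 days remain in January 1999 after the 17th (31 − 17).
Full months from February 1999 through December 2002 contribute their day counts.
Then 21 days into January 2003.
Total: 14 + 28 + 31 + 30 + 31 + 30 + 31 + 31 + 30 + 31 + 30 + 31 + 31 + 29 + 31 + 30 + 31 + 30 + 31 + 31 + 30 + 31 + 30 + 31 + 31 + 28 + 31 + 30 + 31 + 30 + 31 + 31 + 30 + 31 + 30 + 31 + 31 + 28 + 31 + 30 + 31 + 30 + 31 + 31 + 30 + 31 + 30 + 31 + 21 = 1465.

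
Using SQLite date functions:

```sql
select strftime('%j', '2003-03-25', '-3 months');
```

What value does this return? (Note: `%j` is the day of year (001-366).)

First apply '-3 months': 2003-03-25 → 2002-12-25.
Day-of-year for 2002-12-25: days since 2002-01-01 inclusive = 359, zero-padded to 359.

359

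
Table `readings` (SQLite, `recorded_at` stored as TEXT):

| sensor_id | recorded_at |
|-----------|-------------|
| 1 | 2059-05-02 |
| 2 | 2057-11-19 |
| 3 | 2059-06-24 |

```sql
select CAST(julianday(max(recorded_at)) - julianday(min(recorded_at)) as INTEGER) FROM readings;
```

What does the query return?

582

MIN = 2057-11-19, MAX = 2059-06-24.
11 days remain in November 2057 after the 19th (30 − 19).
Full months from December 2057 through May 2059 contribute their day counts.
Then 24 days into June 2059.
Total: 11 + 31 + 31 + 28 + 31 + 30 + 31 + 30 + 31 + 31 + 30 + 31 + 30 + 31 + 31 + 28 + 31 + 30 + 31 + 24 = 582.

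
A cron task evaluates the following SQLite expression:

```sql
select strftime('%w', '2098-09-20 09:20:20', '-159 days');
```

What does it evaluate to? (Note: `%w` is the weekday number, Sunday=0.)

1

First apply '-159 days': 2098-09-20 09:20:20 → 2098-04-14 09:20:20.
2098-04-14 is a Monday; with Sunday=0 that is 1.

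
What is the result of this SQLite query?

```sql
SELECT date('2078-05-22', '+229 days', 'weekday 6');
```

Applying '+229 days' to 2078-05-22: counting 229 days forward gives 2079-01-06.
`weekday 6` advances to the next Saturday; 2079-01-06 is a Friday, so it moves forward to 2079-01-07.

2079-01-07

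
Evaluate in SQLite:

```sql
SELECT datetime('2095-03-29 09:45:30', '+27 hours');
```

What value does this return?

+27 hours from 2095-03-29 09:45:30 is 2095-03-30 12:45:30 (crosses midnight).

2095-03-30 12:45:30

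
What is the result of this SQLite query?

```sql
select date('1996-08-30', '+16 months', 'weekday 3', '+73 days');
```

Adding +16 months to 1996-08-30 gives 1997-12-30.
`weekday 3` advances to the next Wednesday; 1997-12-30 is a Tuesday, so it moves forward to 1997-12-31.
Applying '+73 days' to 1997-12-31: counting 73 days forward gives 1998-03-14.

1998-03-14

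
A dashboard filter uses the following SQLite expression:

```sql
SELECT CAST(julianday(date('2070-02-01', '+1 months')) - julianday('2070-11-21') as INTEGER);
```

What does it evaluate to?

-265

Adding +1 month to 2070-02-01 gives 2070-03-01.
30 days remain in March 2070 after the 1st (31 − 1).
Full months from April 2070 through October 2070 contribute their day counts.
Then 21 days into November 2070.
Total: 30 + 30 + 31 + 30 + 31 + 31 + 30 + 31 + 21 = 265.
The subtraction is earlier − later, so the result is −265 → -265.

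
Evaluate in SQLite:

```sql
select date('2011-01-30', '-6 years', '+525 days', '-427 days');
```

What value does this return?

2005-05-08

Adding -6 years to 2011-01-30 gives 2005-01-30.
Applying '+525 days' to 2005-01-30: counting 525 days forward gives 2006-07-09.
Applying '-427 days' to 2006-07-09: counting 427 days back gives 2005-05-08.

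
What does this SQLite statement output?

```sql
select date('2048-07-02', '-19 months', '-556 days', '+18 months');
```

Adding -19 months to 2048-07-02 gives 2046-12-02.
Applying '-556 days' to 2046-12-02: counting 556 days back gives 2045-05-25.
Adding +18 months to 2045-05-25 gives 2046-11-25.

2046-11-25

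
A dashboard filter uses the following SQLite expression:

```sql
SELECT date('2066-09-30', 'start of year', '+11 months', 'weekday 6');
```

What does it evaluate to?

`start of year` rewinds 2066-09-30 to 2066-01-01.
Adding +11 months to 2066-01-01 gives 2066-12-01.
`weekday 6` advances to the next Saturday; 2066-12-01 is a Wednesday, so it moves forward to 2066-12-04.

2066-12-04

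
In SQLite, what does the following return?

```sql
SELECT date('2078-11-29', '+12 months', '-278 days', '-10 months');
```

2078-04-24

Adding +12 months to 2078-11-29 gives 2079-11-29.
Applying '-278 days' to 2079-11-29: counting 278 days back gives 2079-02-24.
Adding -10 months to 2079-02-24 gives 2078-04-24.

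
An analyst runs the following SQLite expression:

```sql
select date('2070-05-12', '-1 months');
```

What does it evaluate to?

2070-04-12

Adding -1 month to 2070-05-12 gives 2070-04-12.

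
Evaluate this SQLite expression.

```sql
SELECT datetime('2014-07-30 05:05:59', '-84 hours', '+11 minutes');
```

-84 hours from 2014-07-30 05:05:59 is 2014-07-26 17:05:59 (crosses midnight).
+11 minutes from 2014-07-26 17:05:59 is 2014-07-26 17:16:59.

2014-07-26 17:16:59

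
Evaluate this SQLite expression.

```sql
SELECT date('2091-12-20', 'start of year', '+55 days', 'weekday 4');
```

2091-03-01

`start of year` rewinds 2091-12-20 to 2091-01-01.
Applying '+55 days' to 2091-01-01: counting 55 days forward gives 2091-02-25.
`weekday 4` advances to the next Thursday; 2091-02-25 is a Sunday, so it moves forward to 2091-03-01.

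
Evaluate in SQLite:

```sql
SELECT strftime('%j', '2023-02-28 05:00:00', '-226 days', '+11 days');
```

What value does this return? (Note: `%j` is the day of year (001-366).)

209

First apply '-226 days', '+11 days': 2023-02-28 05:00:00 → 2022-07-28 05:00:00.
Day-of-year for 2022-07-28: days since 2022-01-01 inclusive = 209, zero-padded to 209.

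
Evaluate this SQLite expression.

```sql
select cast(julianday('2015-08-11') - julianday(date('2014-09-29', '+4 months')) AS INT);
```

Adding +4 months to 2014-09-29 gives 2015-01-29.
2 days remain in January 2015 after the 29th (31 − 29).
Full months from February 2015 through July 2015 contribute their day counts.
Then 11 days into August 2015.
Total: 2 + 28 + 31 + 30 + 31 + 30 + 31 + 11 = 194.

194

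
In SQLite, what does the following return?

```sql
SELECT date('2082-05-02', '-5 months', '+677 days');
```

Adding -5 months to 2082-05-02 gives 2081-12-02.
Applying '+677 days' to 2081-12-02: counting 677 days forward gives 2083-10-10.

2083-10-10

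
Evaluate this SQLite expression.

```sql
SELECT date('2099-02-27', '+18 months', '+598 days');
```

2102-04-17

Adding +18 months to 2099-02-27 gives 2100-08-27.
Applying '+598 days' to 2100-08-27: counting 598 days forward gives 2102-04-17.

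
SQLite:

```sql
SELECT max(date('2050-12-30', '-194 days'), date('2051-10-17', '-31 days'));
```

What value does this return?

2051-09-16

date('2050-12-30', '-194 days') → 2050-06-19.
date('2051-10-17', '-31 days') → 2051-09-16.
Later of the two is 2051-09-16.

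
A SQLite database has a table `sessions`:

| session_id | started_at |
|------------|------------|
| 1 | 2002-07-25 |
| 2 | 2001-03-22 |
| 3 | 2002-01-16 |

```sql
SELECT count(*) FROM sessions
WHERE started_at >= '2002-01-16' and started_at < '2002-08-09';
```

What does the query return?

2

Rows in [2002-01-16, 2002-08-09): 2002-07-25, 2002-01-16 → 2 rows.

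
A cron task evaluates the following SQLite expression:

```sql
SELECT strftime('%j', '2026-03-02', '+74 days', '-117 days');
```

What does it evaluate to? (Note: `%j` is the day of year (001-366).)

018

First apply '+74 days', '-117 days': 2026-03-02 → 2026-01-18.
Day-of-year for 2026-01-18: days since 2026-01-01 inclusive = 18, zero-padded to 018.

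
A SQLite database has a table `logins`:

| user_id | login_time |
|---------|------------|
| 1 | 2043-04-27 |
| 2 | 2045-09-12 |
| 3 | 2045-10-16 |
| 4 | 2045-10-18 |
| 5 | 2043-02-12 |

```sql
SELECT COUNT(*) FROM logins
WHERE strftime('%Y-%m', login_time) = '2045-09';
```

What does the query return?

1

Rows with year-month 2045-09: 2045-09-12 → 1.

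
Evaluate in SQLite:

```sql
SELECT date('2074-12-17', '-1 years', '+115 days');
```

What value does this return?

2074-04-11

Adding -1 year to 2074-12-17 gives 2073-12-17.
Applying '+115 days' to 2073-12-17: counting 115 days forward gives 2074-04-11.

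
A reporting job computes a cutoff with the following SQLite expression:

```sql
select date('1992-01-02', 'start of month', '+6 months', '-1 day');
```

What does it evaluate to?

`start of month` rewinds 1992-01-02 to 1992-01-01.
Adding +6 months to 1992-01-01 gives 1992-07-01.
Going back 1 day from 1992-07-01 reaches 1992-06-30 (last day of June, 30 days).

1992-06-30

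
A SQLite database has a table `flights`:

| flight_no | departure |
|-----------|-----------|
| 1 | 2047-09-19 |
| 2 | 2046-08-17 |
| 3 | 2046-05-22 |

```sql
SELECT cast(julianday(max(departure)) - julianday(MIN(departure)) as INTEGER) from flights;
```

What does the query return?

MIN = 2046-05-22, MAX = 2047-09-19.
9 days remain in May 2046 after the 22nd (31 − 22).
Full months from June 2046 through August 2047 contribute their day counts.
Then 19 days into September 2047.
Total: 9 + 30 + 31 + 31 + 30 + 31 + 30 + 31 + 31 + 28 + 31 + 30 + 31 + 30 + 31 + 31 + 19 = 485.

485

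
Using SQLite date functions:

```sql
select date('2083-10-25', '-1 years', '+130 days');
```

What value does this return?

Adding -1 year to 2083-10-25 gives 2082-10-25.
Applying '+130 days' to 2082-10-25: counting 130 days forward gives 2083-03-04.

2083-03-04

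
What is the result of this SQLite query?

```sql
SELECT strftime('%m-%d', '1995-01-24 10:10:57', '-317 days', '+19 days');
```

First apply '-317 days', '+19 days': 1995-01-24 10:10:57 → 1994-04-01 10:10:57.
`%m-%d` extracts the month-day: 04-01.

04-01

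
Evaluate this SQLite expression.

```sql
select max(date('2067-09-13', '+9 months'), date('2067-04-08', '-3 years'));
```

date('2067-09-13', '+9 months') → 2068-06-13.
date('2067-04-08', '-3 years') → 2064-04-08.
Later of the two is 2068-06-13.

2068-06-13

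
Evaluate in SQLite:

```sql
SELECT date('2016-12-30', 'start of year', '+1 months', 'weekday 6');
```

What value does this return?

`start of year` rewinds 2016-12-30 to 2016-01-01.
Adding +1 month to 2016-01-01 gives 2016-02-01.
`weekday 6` advances to the next Saturday; 2016-02-01 is a Monday, so it moves forward to 2016-02-06.

2016-02-06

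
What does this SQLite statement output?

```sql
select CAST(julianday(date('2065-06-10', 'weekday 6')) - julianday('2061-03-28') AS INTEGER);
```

`weekday 6` advances to the next Saturday; 2065-06-10 is a Wednesday, so it moves forward to 2065-06-13.
3 days remain in March 2061 after the 28th (31 − 28).
Full months from April 2061 through May 2065 contribute their day counts.
Then 13 days into June 2065.
Total: 3 + 30 + 31 + 30 + 31 + 31 + 30 + 31 + 30 + 31 + 31 + 28 + 31 + 30 + 31 + 30 + 31 + 31 + 30 + 31 + 30 + 31 + 31 + 28 + 31 + 30 + 31 + 30 + 31 + 31 + 30 + 31 + 30 + 31 + 31 + 29 + 31 + 30 + 31 + 30 + 31 + 31 + 30 + 31 + 30 + 31 + 31 + 28 + 31 + 30 + 31 + 13 = 1538.

1538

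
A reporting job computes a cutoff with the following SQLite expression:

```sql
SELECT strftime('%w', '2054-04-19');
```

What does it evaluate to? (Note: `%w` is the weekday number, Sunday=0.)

2054-04-19 is a Sunday; with Sunday=0 that is 0.

0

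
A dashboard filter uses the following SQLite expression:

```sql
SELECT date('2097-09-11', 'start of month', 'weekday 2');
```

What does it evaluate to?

2097-09-03

`start of month` rewinds 2097-09-11 to 2097-09-01.
`weekday 2` advances to the next Tuesday; 2097-09-01 is a Sunday, so it moves forward to 2097-09-03.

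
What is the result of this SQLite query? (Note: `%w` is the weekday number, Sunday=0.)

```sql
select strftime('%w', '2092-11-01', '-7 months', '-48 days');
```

3

First apply '-7 months', '-48 days': 2092-11-01 → 2092-02-13.
2092-02-13 is a Wednesday; with Sunday=0 that is 3.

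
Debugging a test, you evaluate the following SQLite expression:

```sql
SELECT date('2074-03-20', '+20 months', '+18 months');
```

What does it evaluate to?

Adding +20 months to 2074-03-20 gives 2075-11-20.
Adding +18 months to 2075-11-20 gives 2077-05-20.

2077-05-20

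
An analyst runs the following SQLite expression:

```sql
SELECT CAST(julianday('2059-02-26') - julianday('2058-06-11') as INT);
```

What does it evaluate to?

19 days remain in June 2058 after the 11th (30 − 11).
Full months from July 2058 through January 2059 contribute their day counts.
Then 26 days into February 2059.
Total: 19 + 31 + 31 + 30 + 31 + 30 + 31 + 31 + 26 = 260.

260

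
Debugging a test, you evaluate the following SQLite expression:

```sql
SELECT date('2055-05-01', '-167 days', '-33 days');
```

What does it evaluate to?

Applying '-167 days' to 2055-05-01: counting 167 days back gives 2054-11-15.
Going back 15 days from 2054-11-15 reaches 2054-10-31 (last day of October, 31 days).
Going back 18 days within October lands on 2054-10-13.

2054-10-13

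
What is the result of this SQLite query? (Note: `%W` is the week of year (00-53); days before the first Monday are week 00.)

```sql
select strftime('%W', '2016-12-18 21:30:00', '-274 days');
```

11

First apply '-274 days': 2016-12-18 21:30:00 → 2016-03-19 21:30:00.
2016-03-19 is a Saturday. SQLite's %W counts Mondays since the year started; the result is 11.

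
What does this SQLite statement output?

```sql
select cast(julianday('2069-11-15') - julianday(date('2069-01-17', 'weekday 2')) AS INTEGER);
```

297

`weekday 2` advances to the next Tuesday; 2069-01-17 is a Thursday, so it moves forward to 2069-01-22.
9 days remain in January 2069 after the 22nd (31 − 22).
Full months from February 2069 through October 2069 contribute their day counts.
Then 15 days into November 2069.
Total: 9 + 28 + 31 + 30 + 31 + 30 + 31 + 31 + 30 + 31 + 15 = 297.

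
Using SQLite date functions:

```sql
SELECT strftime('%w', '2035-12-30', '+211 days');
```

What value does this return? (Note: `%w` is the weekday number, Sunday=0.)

First apply '+211 days': 2035-12-30 → 2036-07-28.
2036-07-28 is a Monday; with Sunday=0 that is 1.

1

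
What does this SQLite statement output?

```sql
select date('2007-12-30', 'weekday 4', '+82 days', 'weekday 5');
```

2008-03-28

`weekday 4` advances to the next Thursday; 2007-12-30 is a Sunday, so it moves forward to 2008-01-03.
Applying '+82 days' to 2008-01-03: counting 82 days forward gives 2008-03-25.
`weekday 5` advances to the next Friday; 2008-03-25 is a Tuesday, so it moves forward to 2008-03-28.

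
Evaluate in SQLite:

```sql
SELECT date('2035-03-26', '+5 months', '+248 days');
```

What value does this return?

Adding +5 months to 2035-03-26 gives 2035-08-26.
Applying '+248 days' to 2035-08-26: counting 248 days forward gives 2036-04-30.

2036-04-30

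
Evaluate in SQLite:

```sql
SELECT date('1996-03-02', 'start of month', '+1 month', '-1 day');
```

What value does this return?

`start of month` rewinds 1996-03-02 to 1996-03-01.
Adding +1 month to 1996-03-01 gives 1996-04-01.
Going back 1 day from 1996-04-01 reaches 1996-03-31 (last day of March, 31 days).

1996-03-31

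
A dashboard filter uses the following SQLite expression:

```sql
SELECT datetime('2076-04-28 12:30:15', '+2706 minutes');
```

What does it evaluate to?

2076-04-30 09:36:15

2706 minutes = 45h 6m; +2706 minutes from 2076-04-28 12:30:15 is 2076-04-30 09:36:15 (crosses midnight).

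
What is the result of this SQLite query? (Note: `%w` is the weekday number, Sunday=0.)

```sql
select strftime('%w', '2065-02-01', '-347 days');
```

3

First apply '-347 days': 2065-02-01 → 2064-02-20.
2064-02-20 is a Wednesday; with Sunday=0 that is 3.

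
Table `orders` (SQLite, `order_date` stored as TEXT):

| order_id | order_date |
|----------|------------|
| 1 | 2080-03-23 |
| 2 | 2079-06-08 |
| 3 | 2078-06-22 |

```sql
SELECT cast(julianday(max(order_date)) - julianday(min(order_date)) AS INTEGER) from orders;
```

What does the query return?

640

MIN = 2078-06-22, MAX = 2080-03-23.
8 days remain in June 2078 after the 22nd (30 − 22).
Full months from July 2078 through February 2080 contribute their day counts.
Then 23 days into March 2080.
Total: 8 + 31 + 31 + 30 + 31 + 30 + 31 + 31 + 28 + 31 + 30 + 31 + 30 + 31 + 31 + 30 + 31 + 30 + 31 + 31 + 29 + 23 = 640.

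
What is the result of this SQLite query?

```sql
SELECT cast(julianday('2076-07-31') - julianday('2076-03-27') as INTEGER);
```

126

4 days remain in March 2076 after the 27th (31 − 27).
April 2076: 30 days.
May 2076: 31 days.
June 2076: 30 days.
Then 31 days into July 2076.
Total: 4 + 30 + 31 + 30 + 31 = 126.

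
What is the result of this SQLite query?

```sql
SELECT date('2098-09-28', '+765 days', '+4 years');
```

Applying '+765 days' to 2098-09-28: counting 765 days forward gives 2100-11-02.
Adding +4 years to 2100-11-02 gives 2104-11-02.

2104-11-02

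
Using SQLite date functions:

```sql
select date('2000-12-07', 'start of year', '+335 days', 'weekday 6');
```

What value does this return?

2000-12-02

`start of year` rewinds 2000-12-07 to 2000-01-01.
Applying '+335 days' to 2000-01-01: counting 335 days forward gives 2000-12-01.
`weekday 6` advances to the next Saturday; 2000-12-01 is a Friday, so it moves forward to 2000-12-02.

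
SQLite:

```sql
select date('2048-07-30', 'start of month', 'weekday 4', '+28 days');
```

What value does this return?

2048-07-30

`start of month` rewinds 2048-07-30 to 2048-07-01.
`weekday 4` advances to the next Thursday; 2048-07-01 is a Wednesday, so it moves forward to 2048-07-02.
Advancing 28 more days within July lands on 2048-07-30.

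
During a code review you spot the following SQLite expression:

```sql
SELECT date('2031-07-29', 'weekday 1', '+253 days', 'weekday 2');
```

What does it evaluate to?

2032-04-13

`weekday 1` advances to the next Monday; 2031-07-29 is a Tuesday, so it moves forward to 2031-08-04.
Applying '+253 days' to 2031-08-04: counting 253 days forward gives 2032-04-13.
`weekday 2` advances to the next Tuesday; 2032-04-13 is already a Tuesday, so it stays at 2032-04-13.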